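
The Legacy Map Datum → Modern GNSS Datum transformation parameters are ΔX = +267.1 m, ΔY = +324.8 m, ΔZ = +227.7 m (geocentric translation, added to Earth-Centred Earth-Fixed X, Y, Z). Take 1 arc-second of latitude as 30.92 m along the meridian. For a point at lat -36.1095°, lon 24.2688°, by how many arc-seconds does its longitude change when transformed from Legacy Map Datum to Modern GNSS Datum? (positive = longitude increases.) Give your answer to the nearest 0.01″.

Δλ = 7.46″

sin φ = -0.589330, cos φ = 0.807892, sin λ = 0.411018, cos λ = 0.911627.
East component: ΔE = −sin λ·ΔX + cos λ·ΔY = −(0.411018)(267.1) + (0.911627)(324.8) = 186.31 m.
1° of latitude spans 3600 × 30.92 = 111312 m; at latitude φ, 1° of longitude spans that × cos φ = 89928.1 m, so Δλ = 186.31 / 89928.1 × 3600 = 7.459″.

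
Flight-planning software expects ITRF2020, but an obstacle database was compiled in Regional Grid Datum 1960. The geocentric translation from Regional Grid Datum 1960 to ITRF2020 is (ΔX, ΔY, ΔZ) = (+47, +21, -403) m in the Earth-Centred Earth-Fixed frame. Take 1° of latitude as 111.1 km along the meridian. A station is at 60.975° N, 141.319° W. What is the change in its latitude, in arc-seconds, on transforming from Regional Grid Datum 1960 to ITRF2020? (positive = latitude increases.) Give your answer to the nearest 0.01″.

sin φ = 0.874408, cos φ = 0.485191, sin λ = -0.624984, cos λ = -0.780638.
North component: ΔN = −sin φ cos λ·ΔX − sin φ sin λ·ΔY + cos φ·ΔZ = −(0.874408)(-0.780638)(47) − (0.874408)(-0.624984)(21) + (0.485191)(-403) = -151.97 m.
1° of latitude spans 111100 m, so Δφ = -151.97 / 111100 × 3600 = -4.924″.

Δφ = -4.92″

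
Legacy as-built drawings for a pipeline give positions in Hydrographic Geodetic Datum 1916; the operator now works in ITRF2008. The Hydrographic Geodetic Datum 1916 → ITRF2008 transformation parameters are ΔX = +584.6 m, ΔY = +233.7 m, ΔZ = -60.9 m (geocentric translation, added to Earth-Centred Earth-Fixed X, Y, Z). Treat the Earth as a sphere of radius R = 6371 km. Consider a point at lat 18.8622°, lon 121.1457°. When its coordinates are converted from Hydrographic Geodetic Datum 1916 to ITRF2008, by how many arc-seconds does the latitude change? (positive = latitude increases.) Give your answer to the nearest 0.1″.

Δφ = -0.8″

sin φ = 0.323293, cos φ = 0.946299, sin λ = 0.855855, cos λ = -0.517216.
North component: ΔN = −sin φ cos λ·ΔX − sin φ sin λ·ΔY + cos φ·ΔZ = −(0.323293)(-0.517216)(584.6) − (0.323293)(0.855855)(233.7) + (0.946299)(-60.9) = -24.54 m.
1° of latitude spans πR/180 = 111195 m, so Δφ = -24.54 / 111195 × 3600 = -0.795″.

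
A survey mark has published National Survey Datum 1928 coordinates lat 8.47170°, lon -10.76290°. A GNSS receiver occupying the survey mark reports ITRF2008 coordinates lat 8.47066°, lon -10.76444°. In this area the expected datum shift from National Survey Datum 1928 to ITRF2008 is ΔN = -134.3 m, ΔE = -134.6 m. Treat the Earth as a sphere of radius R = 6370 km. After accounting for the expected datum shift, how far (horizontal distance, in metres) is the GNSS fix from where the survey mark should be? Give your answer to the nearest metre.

Observed coordinate differences: Δφ = -0.00104°, Δλ = -0.00154°.
Converting to metres (1° lat = 111177 m, cos φ = 0.989089): observed ΔN = -115.6 m, observed ΔE = -169.3 m.
Subtracting the expected shift leaves a residual of -115.6 − (-134.3) = 18.7 m north and -169.3 − (-134.6) = -34.7 m east.
Residual distance = √(18.7² + (-34.7)²) = 39.4 m.

39 m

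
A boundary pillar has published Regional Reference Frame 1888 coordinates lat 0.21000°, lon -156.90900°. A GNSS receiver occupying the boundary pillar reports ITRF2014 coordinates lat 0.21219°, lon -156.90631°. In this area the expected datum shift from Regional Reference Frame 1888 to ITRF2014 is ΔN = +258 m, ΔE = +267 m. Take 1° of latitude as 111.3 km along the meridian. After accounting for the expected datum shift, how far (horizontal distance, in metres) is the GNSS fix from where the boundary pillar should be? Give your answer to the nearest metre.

35 m

Observed coordinate differences: Δφ = +0.00219°, Δλ = +0.00269°.
Converting to metres (1° lat = 111300 m, cos φ = 0.999993): observed ΔN = 243.7 m, observed ΔE = 299.4 m.
Subtracting the expected shift leaves a residual of 243.7 − (258) = -14.3 m north and 299.4 − (267) = 32.4 m east.
Residual distance = √((-14.3)² + 32.4²) = 35.4 m.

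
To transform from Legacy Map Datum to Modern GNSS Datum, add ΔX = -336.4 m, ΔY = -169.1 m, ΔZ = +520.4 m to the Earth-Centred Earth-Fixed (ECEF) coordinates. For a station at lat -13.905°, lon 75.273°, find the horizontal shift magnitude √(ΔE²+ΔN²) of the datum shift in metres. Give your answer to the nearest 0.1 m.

527.3 m

At φ = -13.905°, λ = 75.273°: sin φ = -0.240313, cos φ = 0.970696, sin λ = 0.967148, cos λ = 0.254214.
ΔE = −sin λ·ΔX + cos λ·ΔY = −(0.967148)·(-336.4) + (0.254214)·(-169.1) = 282.36 m.
ΔN = −sin φ cos λ·ΔX − sin φ sin λ·ΔY + cos φ·ΔZ = −(-0.240313)(0.254214)(-336.4) − (-0.240313)(0.967148)(-169.1) + (0.970696)(520.4) = 445.30 m.
Horizontal magnitude = √(ΔE² + ΔN²) = √(282.36² + 445.30²) = 527.27 m.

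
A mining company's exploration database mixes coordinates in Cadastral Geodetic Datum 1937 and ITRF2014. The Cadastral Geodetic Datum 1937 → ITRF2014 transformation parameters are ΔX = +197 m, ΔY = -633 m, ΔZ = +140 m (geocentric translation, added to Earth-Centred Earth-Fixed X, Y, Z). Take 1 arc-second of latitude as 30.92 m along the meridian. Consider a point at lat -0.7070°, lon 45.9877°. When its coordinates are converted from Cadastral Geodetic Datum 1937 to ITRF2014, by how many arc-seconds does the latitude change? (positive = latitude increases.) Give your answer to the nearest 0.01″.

Δφ = 4.40″

sin φ = -0.012339, cos φ = 0.999924, sin λ = 0.719191, cos λ = 0.694813.
North component: ΔN = −sin φ cos λ·ΔX − sin φ sin λ·ΔY + cos φ·ΔZ = −(-0.012339)(0.694813)(197) − (-0.012339)(0.719191)(-633) + (0.999924)(140) = 136.06 m.
1° of latitude spans 3600 × 30.92 = 111312 m, so Δφ = 136.06 / 111312 × 3600 = 4.400″.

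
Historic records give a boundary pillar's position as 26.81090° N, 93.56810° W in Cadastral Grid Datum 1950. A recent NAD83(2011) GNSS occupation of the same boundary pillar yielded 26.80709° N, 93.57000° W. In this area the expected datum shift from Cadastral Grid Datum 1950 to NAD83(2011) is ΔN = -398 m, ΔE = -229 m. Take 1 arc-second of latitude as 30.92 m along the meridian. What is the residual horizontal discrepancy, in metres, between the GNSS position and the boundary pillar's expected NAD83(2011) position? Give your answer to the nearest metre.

Observed coordinate differences: Δφ = -0.00381°, Δλ = -0.00190°.
Converting to metres (1° lat = 111312 m, cos φ = 0.892500): observed ΔN = -424.1 m, observed ΔE = -188.8 m.
Subtracting the expected shift leaves a residual of -424.1 − (-398) = -26.1 m north and -188.8 − (-229) = 40.2 m east.
Residual distance = √((-26.1)² + 40.2²) = 48.0 m.

48 m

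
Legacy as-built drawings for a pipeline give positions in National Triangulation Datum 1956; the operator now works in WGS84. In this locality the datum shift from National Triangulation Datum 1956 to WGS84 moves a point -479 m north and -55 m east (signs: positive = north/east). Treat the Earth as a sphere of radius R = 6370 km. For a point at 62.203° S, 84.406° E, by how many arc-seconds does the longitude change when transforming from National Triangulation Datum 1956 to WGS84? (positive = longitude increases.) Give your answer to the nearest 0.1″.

Δλ = -3.8″

At latitude -62.203°, cos φ = 0.466340.
One radian of longitude at latitude φ spans R cos φ, so Δλ = ΔE / (R cos φ) = -55.0 / (6370000 × 0.466340) = -1.8515e-05 rad = -3.819″.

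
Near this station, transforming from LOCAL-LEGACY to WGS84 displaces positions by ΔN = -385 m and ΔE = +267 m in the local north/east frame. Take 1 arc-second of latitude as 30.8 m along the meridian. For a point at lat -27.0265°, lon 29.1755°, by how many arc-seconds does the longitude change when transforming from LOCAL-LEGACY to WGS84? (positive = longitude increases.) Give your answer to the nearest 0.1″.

At latitude -27.0265°, cos φ = 0.890796.
1″ of longitude at this latitude = 30.80 × cos φ = 27.4365 m, so Δλ = 267.0 / 27.4365 = 9.732″.

Δλ = 9.7″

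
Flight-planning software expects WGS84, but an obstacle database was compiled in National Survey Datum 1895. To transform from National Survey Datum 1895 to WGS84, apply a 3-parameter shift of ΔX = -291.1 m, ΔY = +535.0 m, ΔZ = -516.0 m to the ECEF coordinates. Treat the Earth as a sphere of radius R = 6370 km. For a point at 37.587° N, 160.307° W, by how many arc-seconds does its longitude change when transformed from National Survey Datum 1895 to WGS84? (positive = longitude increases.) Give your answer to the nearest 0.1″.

sin φ = 0.609965, cos φ = 0.792428, sin λ = -0.336980, cos λ = -0.941512.
East component: ΔE = −sin λ·ΔX + cos λ·ΔY = −(-0.336980)(-291.1) + (-0.941512)(535.0) = -601.80 m.
1° of latitude spans πR/180 = 111177 m; at latitude φ, 1° of longitude spans that × cos φ = 88100.1 m, so Δλ = -601.80 / 88100.1 × 3600 = -24.591″.

Δλ = -24.6″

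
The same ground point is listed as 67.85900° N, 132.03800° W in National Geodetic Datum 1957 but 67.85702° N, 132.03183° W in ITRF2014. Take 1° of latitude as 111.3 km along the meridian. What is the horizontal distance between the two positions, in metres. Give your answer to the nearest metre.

Δφ = 67.85702° − 67.85900° = -0.00198°; Δλ = -132.03183° − -132.03800° = +0.00617°.
ΔN = Δφ × 111300 = -220.4 m; ΔE = Δλ × 111300 × cos(67.85900°) = +0.00617 × 111300 × 0.376887 = 258.8 m.
Distance = √(ΔE² + ΔN²) = √(258.8² + (-220.4)²) = 339.9 m.

340 m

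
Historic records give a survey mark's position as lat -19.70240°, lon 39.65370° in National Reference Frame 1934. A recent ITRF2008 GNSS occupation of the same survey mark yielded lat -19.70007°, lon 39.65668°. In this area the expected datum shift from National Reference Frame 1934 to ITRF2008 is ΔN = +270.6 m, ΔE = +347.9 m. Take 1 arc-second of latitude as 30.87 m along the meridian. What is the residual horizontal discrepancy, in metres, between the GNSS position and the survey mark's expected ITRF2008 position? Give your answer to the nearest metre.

38 m

Observed coordinate differences: Δφ = +0.00233°, Δλ = +0.00298°.
Converting to metres (1° lat = 111132 m, cos φ = 0.941456): observed ΔN = 258.9 m, observed ΔE = 311.8 m.
Subtracting the expected shift leaves a residual of 258.9 − (270.6) = -11.7 m north and 311.8 − (347.9) = -36.1 m east.
Residual distance = √((-11.7)² + (-36.1)²) = 38.0 m.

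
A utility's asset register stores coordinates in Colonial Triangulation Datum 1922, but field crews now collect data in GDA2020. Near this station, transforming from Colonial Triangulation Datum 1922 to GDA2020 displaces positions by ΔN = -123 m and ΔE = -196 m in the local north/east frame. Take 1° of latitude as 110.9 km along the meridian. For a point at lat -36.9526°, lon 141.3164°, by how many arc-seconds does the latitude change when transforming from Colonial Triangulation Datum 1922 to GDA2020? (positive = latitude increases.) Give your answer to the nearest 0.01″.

1° of latitude = 110.9 km, so Δφ = -123.0 / 110900 = -0.0011091° = -3.993″.

Δφ = -3.99″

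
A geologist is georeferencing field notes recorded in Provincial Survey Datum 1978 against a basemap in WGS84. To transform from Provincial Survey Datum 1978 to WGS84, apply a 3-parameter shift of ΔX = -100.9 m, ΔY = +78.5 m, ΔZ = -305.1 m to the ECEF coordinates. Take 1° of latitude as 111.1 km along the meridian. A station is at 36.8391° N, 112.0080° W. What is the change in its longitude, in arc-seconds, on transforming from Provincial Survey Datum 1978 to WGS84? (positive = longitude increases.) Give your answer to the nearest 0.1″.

Δλ = -5.0″

sin φ = 0.599570, cos φ = 0.800322, sin λ = -0.927132, cos λ = -0.374736.
East component: ΔE = −sin λ·ΔX + cos λ·ΔY = −(-0.927132)(-100.9) + (-0.374736)(78.5) = -122.96 m.
1° of latitude spans 111100 m; at latitude φ, 1° of longitude spans that × cos φ = 88915.8 m, so Δλ = -122.96 / 88915.8 × 3600 = -4.979″.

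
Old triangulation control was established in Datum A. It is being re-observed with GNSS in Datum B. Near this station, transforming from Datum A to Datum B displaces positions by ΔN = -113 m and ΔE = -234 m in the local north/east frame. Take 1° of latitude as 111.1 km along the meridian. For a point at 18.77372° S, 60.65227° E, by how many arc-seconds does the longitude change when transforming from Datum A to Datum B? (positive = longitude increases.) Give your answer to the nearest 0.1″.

Δλ = -8.0″

At latitude -18.77372°, cos φ = 0.946797.
1° of longitude at this latitude = 111.1 × cos φ = 105.19 km, so Δλ = -234.0 / 105189.1 = -0.0022246° = -8.008″.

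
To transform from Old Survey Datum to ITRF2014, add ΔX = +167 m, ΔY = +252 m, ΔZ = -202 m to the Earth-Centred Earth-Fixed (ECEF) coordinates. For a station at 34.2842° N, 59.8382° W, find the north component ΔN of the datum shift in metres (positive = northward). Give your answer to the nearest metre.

ΔN = -91 m

At φ = 34.2842°, λ = -59.8382°: sin φ = 0.563298, cos φ = 0.826254, sin λ = -0.864610, cos λ = 0.502444.
ΔN = −sin φ cos λ·ΔX − sin φ sin λ·ΔY + cos φ·ΔZ = −(0.563298)(0.502444)(167) − (0.563298)(-0.864610)(252) + (0.826254)(-202) = -91.44 m.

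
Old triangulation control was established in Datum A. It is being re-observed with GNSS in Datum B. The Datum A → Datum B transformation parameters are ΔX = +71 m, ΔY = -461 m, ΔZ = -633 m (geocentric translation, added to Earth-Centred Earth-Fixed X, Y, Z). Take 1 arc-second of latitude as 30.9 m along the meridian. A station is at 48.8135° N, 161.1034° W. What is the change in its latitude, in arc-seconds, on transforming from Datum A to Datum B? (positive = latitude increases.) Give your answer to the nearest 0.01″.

sin φ = 0.752570, cos φ = 0.658512, sin λ = -0.323861, cos λ = -0.946105.
North component: ΔN = −sin φ cos λ·ΔX − sin φ sin λ·ΔY + cos φ·ΔZ = −(0.752570)(-0.946105)(71) − (0.752570)(-0.323861)(-461) + (0.658512)(-633) = -478.64 m.
1° of latitude spans 3600 × 30.90 = 111240 m, so Δφ = -478.64 / 111240 × 3600 = -15.490″.

Δφ = -15.49″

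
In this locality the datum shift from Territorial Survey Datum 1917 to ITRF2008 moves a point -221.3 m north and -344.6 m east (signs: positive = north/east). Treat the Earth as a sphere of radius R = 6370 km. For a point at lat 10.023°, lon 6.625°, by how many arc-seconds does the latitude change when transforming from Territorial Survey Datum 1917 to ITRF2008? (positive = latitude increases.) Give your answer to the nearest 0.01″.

Δφ = -7.17″

On a sphere of radius R, 1 rad of latitude = R, so Δφ = ΔN / R = -221.3 / 6370000 = -3.4741e-05 rad = -7.166″.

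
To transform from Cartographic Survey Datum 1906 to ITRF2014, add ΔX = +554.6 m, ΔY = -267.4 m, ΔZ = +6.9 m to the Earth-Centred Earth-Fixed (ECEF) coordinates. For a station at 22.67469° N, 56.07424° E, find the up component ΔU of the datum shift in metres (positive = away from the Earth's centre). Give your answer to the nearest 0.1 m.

The local up (radial) axis is (cos φ cos λ, cos φ sin λ, sin φ), giving ΔU = 285.608 − 204.729 + 2.660 = 83.54 m.

ΔU = 83.5 m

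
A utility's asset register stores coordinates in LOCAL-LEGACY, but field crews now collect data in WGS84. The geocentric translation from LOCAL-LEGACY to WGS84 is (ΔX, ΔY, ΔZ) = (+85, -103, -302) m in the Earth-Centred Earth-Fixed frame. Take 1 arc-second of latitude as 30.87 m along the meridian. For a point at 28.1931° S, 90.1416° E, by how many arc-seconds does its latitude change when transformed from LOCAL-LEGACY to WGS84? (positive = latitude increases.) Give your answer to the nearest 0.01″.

sin φ = -0.472445, cos φ = 0.881360, sin λ = 0.999997, cos λ = -0.002471.
North component: ΔN = −sin φ cos λ·ΔX − sin φ sin λ·ΔY + cos φ·ΔZ = −(-0.472445)(-0.002471)(85) − (-0.472445)(0.999997)(-103) + (0.881360)(-302) = -314.93 m.
1° of latitude spans 3600 × 30.87 = 111132 m, so Δφ = -314.93 / 111132 × 3600 = -10.202″.

Δφ = -10.20″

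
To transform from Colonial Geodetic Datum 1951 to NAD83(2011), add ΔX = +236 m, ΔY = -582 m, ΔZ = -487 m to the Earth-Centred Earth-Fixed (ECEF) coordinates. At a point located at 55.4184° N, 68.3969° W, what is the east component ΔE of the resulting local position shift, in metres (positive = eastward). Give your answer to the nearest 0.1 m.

ΔE = 5.1 m

At φ = 55.4184°, λ = -68.3969°: sin φ = 0.823319, cos φ = 0.567579, sin λ = -0.929757, cos λ = 0.368175.
ΔE = −sin λ·ΔX + cos λ·ΔY = −(-0.929757)·(236) + (0.368175)·(-582) = 5.14 m.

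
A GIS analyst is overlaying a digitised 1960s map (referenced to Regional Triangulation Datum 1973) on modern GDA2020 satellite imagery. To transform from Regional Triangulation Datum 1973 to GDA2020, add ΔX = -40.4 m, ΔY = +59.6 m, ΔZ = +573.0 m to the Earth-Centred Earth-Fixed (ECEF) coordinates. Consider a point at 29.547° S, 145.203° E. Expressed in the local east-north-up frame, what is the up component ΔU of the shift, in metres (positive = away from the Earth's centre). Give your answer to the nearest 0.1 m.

The local up (radial) axis is (cos φ cos λ, cos φ sin λ, sin φ), giving ΔU = 28.861 + 29.589 − 282.568 = -224.12 m.

ΔU = -224.1 m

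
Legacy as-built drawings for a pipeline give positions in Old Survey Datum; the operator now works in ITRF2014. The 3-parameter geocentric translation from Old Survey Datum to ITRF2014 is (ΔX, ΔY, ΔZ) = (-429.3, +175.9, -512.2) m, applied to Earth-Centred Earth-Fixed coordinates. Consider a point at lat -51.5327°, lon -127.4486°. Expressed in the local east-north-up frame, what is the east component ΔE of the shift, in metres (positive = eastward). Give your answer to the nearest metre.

The local east axis at (φ, λ) is (−sin λ, cos λ, 0), so ΔE = −sin(-127.4486°)·(-429.3) + cos(-127.4486°)·175.9 = -447.78 m.

ΔE = -448 m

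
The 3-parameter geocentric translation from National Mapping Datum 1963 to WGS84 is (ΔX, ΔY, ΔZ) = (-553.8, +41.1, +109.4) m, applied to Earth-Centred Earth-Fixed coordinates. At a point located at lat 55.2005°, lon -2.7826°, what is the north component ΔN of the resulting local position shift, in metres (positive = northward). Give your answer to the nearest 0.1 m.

ΔN = 518.3 m

The local north axis is (−sin φ cos λ, −sin φ sin λ, cos φ), giving ΔN = 454.219 + 1.638 + 62.435 = 518.29 m.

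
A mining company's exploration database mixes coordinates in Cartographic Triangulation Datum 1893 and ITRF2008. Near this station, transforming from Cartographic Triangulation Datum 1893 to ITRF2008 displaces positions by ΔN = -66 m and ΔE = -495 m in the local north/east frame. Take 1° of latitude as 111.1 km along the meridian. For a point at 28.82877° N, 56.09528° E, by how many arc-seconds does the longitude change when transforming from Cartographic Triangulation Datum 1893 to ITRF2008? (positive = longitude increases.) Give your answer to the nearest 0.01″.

Δλ = -18.31″

At latitude 28.82877°, cos φ = 0.876065.
1° of longitude at this latitude = 111.1 × cos φ = 97.33 km, so Δλ = -495.0 / 97330.8 = -0.0050857° = -18.309″.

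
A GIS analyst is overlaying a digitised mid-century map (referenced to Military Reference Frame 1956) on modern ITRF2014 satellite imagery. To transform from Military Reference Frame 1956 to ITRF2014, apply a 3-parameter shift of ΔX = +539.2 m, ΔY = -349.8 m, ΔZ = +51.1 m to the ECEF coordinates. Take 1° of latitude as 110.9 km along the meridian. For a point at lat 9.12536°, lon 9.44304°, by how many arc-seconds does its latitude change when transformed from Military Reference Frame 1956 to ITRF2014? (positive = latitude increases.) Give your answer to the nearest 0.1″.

sin φ = 0.158595, cos φ = 0.987344, sin λ = 0.164067, cos λ = 0.986449.
North component: ΔN = −sin φ cos λ·ΔX − sin φ sin λ·ΔY + cos φ·ΔZ = −(0.158595)(0.986449)(539.2) − (0.158595)(0.164067)(-349.8) + (0.987344)(51.1) = -24.80 m.
1° of latitude spans 110900 m, so Δφ = -24.80 / 110900 × 3600 = -0.805″.

Δφ = -0.8″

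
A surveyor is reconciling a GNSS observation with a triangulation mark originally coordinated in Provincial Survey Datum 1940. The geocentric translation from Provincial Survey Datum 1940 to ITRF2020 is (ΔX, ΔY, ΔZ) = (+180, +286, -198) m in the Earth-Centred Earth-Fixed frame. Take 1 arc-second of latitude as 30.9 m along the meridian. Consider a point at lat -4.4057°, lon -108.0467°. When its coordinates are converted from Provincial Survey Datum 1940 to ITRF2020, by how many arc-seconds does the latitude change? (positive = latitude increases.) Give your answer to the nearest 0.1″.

Δφ = -7.2″

sin φ = -0.076818, cos φ = 0.997045, sin λ = -0.950804, cos λ = -0.309792.
North component: ΔN = −sin φ cos λ·ΔX − sin φ sin λ·ΔY + cos φ·ΔZ = −(-0.076818)(-0.309792)(180) − (-0.076818)(-0.950804)(286) + (0.997045)(-198) = -222.59 m.
1° of latitude spans 3600 × 30.90 = 111240 m, so Δφ = -222.59 / 111240 × 3600 = -7.203″.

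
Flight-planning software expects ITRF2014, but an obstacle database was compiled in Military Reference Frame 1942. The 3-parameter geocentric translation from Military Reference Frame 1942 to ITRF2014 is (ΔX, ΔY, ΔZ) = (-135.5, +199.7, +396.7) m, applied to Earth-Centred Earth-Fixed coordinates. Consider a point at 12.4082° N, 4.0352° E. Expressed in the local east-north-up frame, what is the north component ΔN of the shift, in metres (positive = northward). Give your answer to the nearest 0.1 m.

ΔN = 413.5 m

The local north axis is (−sin φ cos λ, −sin φ sin λ, cos φ), giving ΔN = 29.043 − 3.020 + 387.434 = 413.46 m.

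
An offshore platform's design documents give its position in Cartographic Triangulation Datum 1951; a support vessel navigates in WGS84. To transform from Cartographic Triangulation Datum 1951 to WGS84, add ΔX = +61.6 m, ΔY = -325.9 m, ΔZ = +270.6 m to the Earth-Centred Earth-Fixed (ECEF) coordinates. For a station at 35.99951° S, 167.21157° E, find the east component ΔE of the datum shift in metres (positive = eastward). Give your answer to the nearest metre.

The local east axis at (φ, λ) is (−sin λ, cos λ, 0), so ΔE = −sin(167.21157°)·61.6 + cos(167.21157°)·(-325.9) = 304.18 m.

ΔE = 304 m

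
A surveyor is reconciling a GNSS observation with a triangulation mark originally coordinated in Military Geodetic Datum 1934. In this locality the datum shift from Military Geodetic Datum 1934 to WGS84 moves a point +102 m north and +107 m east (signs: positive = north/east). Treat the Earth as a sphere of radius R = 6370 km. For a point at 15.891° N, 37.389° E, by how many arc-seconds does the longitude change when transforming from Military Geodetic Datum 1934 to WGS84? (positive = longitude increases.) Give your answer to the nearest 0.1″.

At latitude 15.891°, cos φ = 0.961784.
One radian of longitude at latitude φ spans R cos φ, so Δλ = ΔE / (R cos φ) = 107.0 / (6370000 × 0.961784) = 1.7465e-05 rad = 3.602″.

Δλ = 3.6″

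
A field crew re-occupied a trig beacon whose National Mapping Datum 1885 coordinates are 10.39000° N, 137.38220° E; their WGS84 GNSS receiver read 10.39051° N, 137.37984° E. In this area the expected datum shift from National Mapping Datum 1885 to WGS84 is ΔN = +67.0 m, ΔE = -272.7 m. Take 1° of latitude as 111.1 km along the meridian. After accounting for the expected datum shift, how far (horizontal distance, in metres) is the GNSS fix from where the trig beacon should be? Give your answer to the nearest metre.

18 m

Observed coordinate differences: Δφ = +0.00051°, Δλ = -0.00236°.
Converting to metres (1° lat = 111100 m, cos φ = 0.983603): observed ΔN = 56.7 m, observed ΔE = -257.9 m.
Subtracting the expected shift leaves a residual of 56.7 − (67.0) = -10.3 m north and -257.9 − (-272.7) = 14.8 m east.
Residual distance = √((-10.3)² + 14.8²) = 18.1 m.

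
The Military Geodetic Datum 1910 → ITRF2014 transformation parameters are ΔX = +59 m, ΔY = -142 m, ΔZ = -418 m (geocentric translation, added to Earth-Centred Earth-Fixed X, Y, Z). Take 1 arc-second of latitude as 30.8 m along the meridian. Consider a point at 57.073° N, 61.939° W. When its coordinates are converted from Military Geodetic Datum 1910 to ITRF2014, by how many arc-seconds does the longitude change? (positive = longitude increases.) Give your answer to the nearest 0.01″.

Δλ = -0.88″

sin φ = 0.839364, cos φ = 0.543570, sin λ = -0.882447, cos λ = 0.470411.
East component: ΔE = −sin λ·ΔX + cos λ·ΔY = −(-0.882447)(59) + (0.470411)(-142) = -14.73 m.
1° of latitude spans 3600 × 30.80 = 110880 m; at latitude φ, 1° of longitude spans that × cos φ = 60271.0 m, so Δλ = -14.73 / 60271.0 × 3600 = -0.880″.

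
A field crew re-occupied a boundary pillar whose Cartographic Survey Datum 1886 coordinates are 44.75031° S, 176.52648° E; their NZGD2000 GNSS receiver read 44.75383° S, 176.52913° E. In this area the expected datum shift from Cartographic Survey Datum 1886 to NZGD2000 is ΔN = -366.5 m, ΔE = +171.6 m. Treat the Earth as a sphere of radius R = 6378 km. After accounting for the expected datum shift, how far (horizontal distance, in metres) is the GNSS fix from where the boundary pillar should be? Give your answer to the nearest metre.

46 m

Observed coordinate differences: Δφ = -0.00352°, Δλ = +0.00265°.
Converting to metres (1° lat = 111317 m, cos φ = 0.710182): observed ΔN = -391.8 m, observed ΔE = 209.5 m.
Subtracting the expected shift leaves a residual of -391.8 − (-366.5) = -25.3 m north and 209.5 − (171.6) = 37.9 m east.
Residual distance = √((-25.3)² + 37.9²) = 45.6 m.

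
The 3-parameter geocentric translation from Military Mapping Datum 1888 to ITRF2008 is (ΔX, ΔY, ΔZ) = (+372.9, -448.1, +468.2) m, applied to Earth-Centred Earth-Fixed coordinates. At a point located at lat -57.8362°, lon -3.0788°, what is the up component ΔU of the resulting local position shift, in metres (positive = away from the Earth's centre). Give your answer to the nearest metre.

ΔU = -185 m

The local up (radial) axis is (cos φ cos λ, cos φ sin λ, sin φ), giving ΔU = 198.224 + 12.812 − 396.345 = -185.31 m.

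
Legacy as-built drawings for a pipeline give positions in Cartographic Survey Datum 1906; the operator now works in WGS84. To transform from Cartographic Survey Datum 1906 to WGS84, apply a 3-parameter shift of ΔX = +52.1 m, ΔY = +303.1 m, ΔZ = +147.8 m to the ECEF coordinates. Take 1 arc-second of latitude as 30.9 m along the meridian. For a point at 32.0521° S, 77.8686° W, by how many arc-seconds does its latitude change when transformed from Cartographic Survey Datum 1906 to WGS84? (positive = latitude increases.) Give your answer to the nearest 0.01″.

sin φ = -0.530690, cos φ = 0.847566, sin λ = -0.977668, cos λ = 0.210154.
North component: ΔN = −sin φ cos λ·ΔX − sin φ sin λ·ΔY + cos φ·ΔZ = −(-0.530690)(0.210154)(52.1) − (-0.530690)(-0.977668)(303.1) + (0.847566)(147.8) = -26.18 m.
1° of latitude spans 3600 × 30.90 = 111240 m, so Δφ = -26.18 / 111240 × 3600 = -0.847″.

Δφ = -0.85″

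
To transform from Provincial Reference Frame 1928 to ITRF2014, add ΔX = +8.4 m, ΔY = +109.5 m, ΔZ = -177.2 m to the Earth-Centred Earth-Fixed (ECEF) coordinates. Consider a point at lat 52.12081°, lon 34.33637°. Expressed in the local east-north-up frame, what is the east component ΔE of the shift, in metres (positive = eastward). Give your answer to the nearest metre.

At φ = 52.12081°, λ = 34.33637°: sin φ = 0.789307, cos φ = 0.613999, sin λ = 0.564050, cos λ = 0.825740.
ΔE = −sin λ·ΔX + cos λ·ΔY = −(0.564050)·(8.4) + (0.825740)·(109.5) = 85.68 m.

ΔE = 86 m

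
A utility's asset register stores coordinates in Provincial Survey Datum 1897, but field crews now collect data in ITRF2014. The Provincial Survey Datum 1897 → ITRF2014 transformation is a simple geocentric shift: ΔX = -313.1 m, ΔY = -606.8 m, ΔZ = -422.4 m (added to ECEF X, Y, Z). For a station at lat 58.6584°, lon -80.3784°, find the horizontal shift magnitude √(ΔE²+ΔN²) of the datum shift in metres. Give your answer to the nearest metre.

799 m

The local east axis at (φ, λ) is (−sin λ, cos λ, 0), so ΔE = −sin(-80.3784°)·(-313.1) + cos(-80.3784°)·(-606.8) = -410.12 m.
The local north axis is (−sin φ cos λ, −sin φ sin λ, cos φ), giving ΔN = 44.696 − 510.966 − 219.707 = -685.98 m.
Horizontal magnitude = √(ΔE² + ΔN²) = √((-410.12)² + (-685.98)²) = 799.23 m.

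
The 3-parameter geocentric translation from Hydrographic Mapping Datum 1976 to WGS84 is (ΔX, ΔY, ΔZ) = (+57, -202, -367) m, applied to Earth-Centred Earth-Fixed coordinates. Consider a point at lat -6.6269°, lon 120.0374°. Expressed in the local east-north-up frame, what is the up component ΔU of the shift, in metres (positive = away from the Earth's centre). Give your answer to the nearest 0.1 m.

ΔU = -159.7 m

At φ = -6.6269°, λ = 120.0374°: sin φ = -0.115404, cos φ = 0.993319, sin λ = 0.865699, cos λ = -0.500565.
ΔU = cos φ cos λ·ΔX + cos φ sin λ·ΔY + sin φ·ΔZ = (0.993319)(-0.500565)(57) + (0.993319)(0.865699)(-202) + (-0.115404)(-367) = -159.69 m.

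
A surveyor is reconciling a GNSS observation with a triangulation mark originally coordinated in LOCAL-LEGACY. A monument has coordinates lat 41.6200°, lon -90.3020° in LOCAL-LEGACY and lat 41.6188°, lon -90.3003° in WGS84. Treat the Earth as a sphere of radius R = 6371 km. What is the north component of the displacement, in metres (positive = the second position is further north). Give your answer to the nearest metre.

Δφ = 41.6188° − 41.6200° = -0.0012°; Δλ = -90.3003° − -90.3020° = +0.0017°.
1° along a meridian = πR/180 = 111195 m.
ΔN = Δφ × 111195 = -133.4 m; ΔE = Δλ × 111195 × cos(41.6200°) = +0.0017 × 111195 × 0.747566 = 141.3 m.

ΔN = -133 m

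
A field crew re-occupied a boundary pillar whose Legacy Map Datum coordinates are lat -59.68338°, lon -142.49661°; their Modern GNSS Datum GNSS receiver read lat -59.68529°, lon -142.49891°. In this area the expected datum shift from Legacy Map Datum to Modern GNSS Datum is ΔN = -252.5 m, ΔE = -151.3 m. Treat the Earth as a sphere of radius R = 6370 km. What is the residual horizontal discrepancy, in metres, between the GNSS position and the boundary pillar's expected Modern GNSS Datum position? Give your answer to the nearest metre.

46 m

Observed coordinate differences: Δφ = -0.00191°, Δλ = -0.00230°.
Converting to metres (1° lat = 111177 m, cos φ = 0.504778): observed ΔN = -212.3 m, observed ΔE = -129.1 m.
Subtracting the expected shift leaves a residual of -212.3 − (-252.5) = 40.2 m north and -129.1 − (-151.3) = 22.2 m east.
Residual distance = √(40.2² + 22.2²) = 45.9 m.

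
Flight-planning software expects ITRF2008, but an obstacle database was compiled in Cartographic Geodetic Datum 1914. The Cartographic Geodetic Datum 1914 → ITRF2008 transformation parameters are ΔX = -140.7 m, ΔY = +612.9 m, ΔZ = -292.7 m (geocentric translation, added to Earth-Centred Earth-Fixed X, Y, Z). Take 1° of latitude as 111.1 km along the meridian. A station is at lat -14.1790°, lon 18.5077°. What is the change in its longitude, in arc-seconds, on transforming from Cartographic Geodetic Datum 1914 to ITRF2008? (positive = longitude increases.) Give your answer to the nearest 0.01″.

Δλ = 20.92″

sin φ = -0.244952, cos φ = 0.969535, sin λ = 0.317432, cos λ = 0.948281.
East component: ΔE = −sin λ·ΔX + cos λ·ΔY = −(0.317432)(-140.7) + (0.948281)(612.9) = 625.86 m.
1° of latitude spans 111100 m; at latitude φ, 1° of longitude spans that × cos φ = 107715.4 m, so Δλ = 625.86 / 107715.4 × 3600 = 20.917″.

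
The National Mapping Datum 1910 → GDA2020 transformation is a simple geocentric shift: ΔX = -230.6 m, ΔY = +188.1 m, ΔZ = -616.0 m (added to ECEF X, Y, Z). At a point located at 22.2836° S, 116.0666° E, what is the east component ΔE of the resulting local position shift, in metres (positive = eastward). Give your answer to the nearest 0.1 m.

ΔE = 124.5 m

At φ = -22.2836°, λ = 116.0666°: sin φ = -0.379191, cos φ = 0.925318, sin λ = 0.898284, cos λ = -0.439416.
ΔE = −sin λ·ΔX + cos λ·ΔY = −(0.898284)·(-230.6) + (-0.439416)·(188.1) = 124.49 m.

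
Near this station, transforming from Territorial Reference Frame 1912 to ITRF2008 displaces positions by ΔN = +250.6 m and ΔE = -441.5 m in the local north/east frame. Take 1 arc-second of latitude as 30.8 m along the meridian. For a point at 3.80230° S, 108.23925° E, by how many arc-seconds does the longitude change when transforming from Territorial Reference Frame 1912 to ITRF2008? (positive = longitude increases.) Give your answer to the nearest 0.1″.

Δλ = -14.4″

At latitude -3.80230°, cos φ = 0.997799.
1″ of longitude at this latitude = 30.80 × cos φ = 30.7322 m, so Δλ = -441.5 / 30.7322 = -14.366″.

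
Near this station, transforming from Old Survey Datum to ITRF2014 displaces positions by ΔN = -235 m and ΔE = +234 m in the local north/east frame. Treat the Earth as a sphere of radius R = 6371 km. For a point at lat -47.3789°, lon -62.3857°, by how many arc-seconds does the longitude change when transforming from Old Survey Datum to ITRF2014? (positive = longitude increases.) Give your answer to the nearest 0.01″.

At latitude -47.3789°, cos φ = 0.677147.
One radian of longitude at latitude φ spans R cos φ, so Δλ = ΔE / (R cos φ) = 234.0 / (6371000 × 0.677147) = 5.4241e-05 rad = 11.188″.

Δλ = 11.19″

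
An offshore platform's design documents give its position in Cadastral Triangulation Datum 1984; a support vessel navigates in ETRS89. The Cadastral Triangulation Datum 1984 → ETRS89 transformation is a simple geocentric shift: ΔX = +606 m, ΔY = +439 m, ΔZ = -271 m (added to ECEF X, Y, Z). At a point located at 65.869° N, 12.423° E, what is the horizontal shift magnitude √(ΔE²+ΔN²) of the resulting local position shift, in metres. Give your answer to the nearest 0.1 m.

795.2 m

The local east axis at (φ, λ) is (−sin λ, cos λ, 0), so ΔE = −sin(12.423°)·606 + cos(12.423°)·439 = 298.35 m.
The local north axis is (−sin φ cos λ, −sin φ sin λ, cos φ), giving ΔN = -540.095 − 86.188 − 110.791 = -737.07 m.
Horizontal magnitude = √(ΔE² + ΔN²) = √(298.35² + (-737.07)²) = 795.17 m.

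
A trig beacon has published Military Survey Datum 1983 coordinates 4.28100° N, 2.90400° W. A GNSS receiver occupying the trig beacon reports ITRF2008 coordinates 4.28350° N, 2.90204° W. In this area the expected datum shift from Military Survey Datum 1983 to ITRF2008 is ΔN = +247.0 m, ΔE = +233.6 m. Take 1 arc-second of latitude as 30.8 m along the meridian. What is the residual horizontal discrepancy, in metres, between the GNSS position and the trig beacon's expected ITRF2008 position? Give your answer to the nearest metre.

35 m

Observed coordinate differences: Δφ = +0.00250°, Δλ = +0.00196°.
Converting to metres (1° lat = 110880 m, cos φ = 0.997210): observed ΔN = 277.2 m, observed ΔE = 216.7 m.
Subtracting the expected shift leaves a residual of 277.2 − (247.0) = 30.2 m north and 216.7 − (233.6) = -16.9 m east.
Residual distance = √(30.2² + (-16.9)²) = 34.6 m.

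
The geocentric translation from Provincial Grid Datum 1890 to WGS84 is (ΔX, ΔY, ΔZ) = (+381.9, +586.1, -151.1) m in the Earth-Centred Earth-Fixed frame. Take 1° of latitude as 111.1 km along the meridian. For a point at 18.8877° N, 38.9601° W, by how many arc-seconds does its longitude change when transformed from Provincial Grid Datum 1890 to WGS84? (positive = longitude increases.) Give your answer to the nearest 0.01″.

Δλ = 23.83″

sin φ = 0.323714, cos φ = 0.946155, sin λ = -0.628779, cos λ = 0.777584.
East component: ΔE = −sin λ·ΔX + cos λ·ΔY = −(-0.628779)(381.9) + (0.777584)(586.1) = 695.87 m.
1° of latitude spans 111100 m; at latitude φ, 1° of longitude spans that × cos φ = 105117.8 m, so Δλ = 695.87 / 105117.8 × 3600 = 23.832″.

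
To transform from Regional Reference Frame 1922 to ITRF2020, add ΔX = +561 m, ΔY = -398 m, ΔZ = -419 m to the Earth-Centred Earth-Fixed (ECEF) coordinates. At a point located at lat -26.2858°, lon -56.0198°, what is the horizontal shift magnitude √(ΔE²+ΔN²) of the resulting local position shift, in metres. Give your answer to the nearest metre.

At φ = -26.2858°, λ = -56.0198°: sin φ = -0.442849, cos φ = 0.896596, sin λ = -0.829231, cos λ = 0.558906.
ΔE = −sin λ·ΔX + cos λ·ΔY = −(-0.829231)·(561) + (0.558906)·(-398) = 242.75 m.
ΔN = −sin φ cos λ·ΔX − sin φ sin λ·ΔY + cos φ·ΔZ = −(-0.442849)(0.558906)(561) − (-0.442849)(-0.829231)(-398) + (0.896596)(-419) = -90.66 m.
Horizontal magnitude = √(ΔE² + ΔN²) = √(242.75² + (-90.66)²) = 259.13 m.

259 m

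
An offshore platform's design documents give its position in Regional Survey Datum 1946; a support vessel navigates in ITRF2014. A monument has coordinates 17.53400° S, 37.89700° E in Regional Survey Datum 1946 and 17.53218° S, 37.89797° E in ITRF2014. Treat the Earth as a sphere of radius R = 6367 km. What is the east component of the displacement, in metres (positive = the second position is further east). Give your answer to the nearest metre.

ΔE = 103 m

Δφ = -17.53218° − -17.53400° = +0.00182°; Δλ = 37.89797° − 37.89700° = +0.00097°.
1° along a meridian = πR/180 = 111125 m.
ΔN = Δφ × 111125 = 202.2 m; ΔE = Δλ × 111125 × cos(-17.53400°) = +0.00097 × 111125 × 0.953538 = 102.8 m.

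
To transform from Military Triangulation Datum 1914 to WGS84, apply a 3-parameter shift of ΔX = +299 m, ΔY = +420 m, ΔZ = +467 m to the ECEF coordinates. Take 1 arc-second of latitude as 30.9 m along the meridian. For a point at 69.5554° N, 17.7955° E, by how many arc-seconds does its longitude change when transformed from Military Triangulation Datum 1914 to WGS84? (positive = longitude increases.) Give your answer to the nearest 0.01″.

sin φ = 0.937010, cos φ = 0.349302, sin λ = 0.305621, cos λ = 0.952153.
East component: ΔE = −sin λ·ΔX + cos λ·ΔY = −(0.305621)(299) + (0.952153)(420) = 308.52 m.
1° of latitude spans 3600 × 30.90 = 111240 m; at latitude φ, 1° of longitude spans that × cos φ = 38856.3 m, so Δλ = 308.52 / 38856.3 × 3600 = 28.584″.

Δλ = 28.58″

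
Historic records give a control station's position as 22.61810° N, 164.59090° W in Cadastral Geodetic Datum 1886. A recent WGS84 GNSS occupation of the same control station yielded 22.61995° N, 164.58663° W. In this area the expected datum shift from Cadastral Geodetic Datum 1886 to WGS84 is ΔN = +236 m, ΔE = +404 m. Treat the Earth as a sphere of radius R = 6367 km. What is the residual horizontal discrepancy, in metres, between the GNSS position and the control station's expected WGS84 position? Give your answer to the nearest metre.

Observed coordinate differences: Δφ = +0.00185°, Δλ = +0.00427°.
Converting to metres (1° lat = 111125 m, cos φ = 0.923089): observed ΔN = 205.6 m, observed ΔE = 438.0 m.
Subtracting the expected shift leaves a residual of 205.6 − (236) = -30.4 m north and 438.0 − (404) = 34.0 m east.
Residual distance = √((-30.4)² + 34.0²) = 45.6 m.

46 m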